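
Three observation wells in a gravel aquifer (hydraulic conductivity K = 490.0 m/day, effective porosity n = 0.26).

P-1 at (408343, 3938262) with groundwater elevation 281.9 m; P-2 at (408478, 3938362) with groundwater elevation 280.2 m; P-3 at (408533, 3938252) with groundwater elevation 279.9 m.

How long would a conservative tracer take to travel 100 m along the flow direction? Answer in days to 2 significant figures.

Differences from P-1: to P-2 (Δx, Δy, Δh) = (135, 100, -1.7); to P-3 = (190, -10, -2.0).
Determinant of the coordinate differences = 135·(-10) − 190·100 = -20350.
∂h/∂x = [(-1.7)·(-10) − (-2.0)·100] / -20350 = -0.01066
∂h/∂y = [135·(-2.0) − 190·(-1.7)] / -20350 = -0.002604
|∇h| = √(-0.01066² + -0.002604²) = 0.01097
Seepage velocity v = K·i/n = 490.0 × 0.01097 / 0.26 = 20.67 m/day.
t = 100 / 20.67 = 4.838 days.

4.8 days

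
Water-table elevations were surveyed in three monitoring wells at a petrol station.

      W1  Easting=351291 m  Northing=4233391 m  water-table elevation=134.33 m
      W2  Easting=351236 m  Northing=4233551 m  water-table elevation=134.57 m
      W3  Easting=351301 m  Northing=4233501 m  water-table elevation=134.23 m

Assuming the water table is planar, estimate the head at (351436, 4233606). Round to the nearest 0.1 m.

With h = a·x + b·y + c and W1 as origin, the differences give:
  (-55)·a + 160·b = +0.24
  10·a + 110·b = -0.10
Eliminate b (×110 and ×160, subtract): -7650·a = 42.400 → a = ∂h/∂x = -0.005542
Back-substitute: b = ∂h/∂y = -0.0004052.
h(351436, 4233606) = 134.33 + (-0.005542)·(145) + (-0.0004052)·(215) = 134.33 -0.804 -0.087 = 133.439 m.

133.4 m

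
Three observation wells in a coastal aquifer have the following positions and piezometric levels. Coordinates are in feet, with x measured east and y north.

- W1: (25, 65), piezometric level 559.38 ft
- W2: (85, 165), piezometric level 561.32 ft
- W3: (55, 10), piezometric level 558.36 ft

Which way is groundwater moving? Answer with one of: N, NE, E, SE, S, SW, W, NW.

Differences from W1: to W2 (Δx, Δy, Δh) = (60, 100, +1.94); to W3 = (30, -55, -1.02).
Determinant of the coordinate differences = 60·(-55) − 30·100 = -6300.
∂h/∂x = [(+1.94)·(-55) − (-1.02)·100] / -6300 = +0.0007460
∂h/∂y = [60·(-1.02) − 30·(+1.94)] / -6300 = +0.01895
Flow = −∇h = (-0.0007460 east, -0.01895 north), which points south.

S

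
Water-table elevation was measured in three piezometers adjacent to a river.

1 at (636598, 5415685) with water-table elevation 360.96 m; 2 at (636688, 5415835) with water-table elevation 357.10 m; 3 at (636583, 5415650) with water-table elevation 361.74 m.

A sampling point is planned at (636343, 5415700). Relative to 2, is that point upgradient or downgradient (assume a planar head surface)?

Differences from 1: to 2 (Δx, Δy, Δh) = (90, 150, -3.86); to 3 = (-15, -35, +0.78).
Determinant of the coordinate differences = 90·(-35) − (-15)·150 = -900.
∂h/∂x = [(-3.86)·(-35) − (+0.78)·150] / -900 = -0.02011
∂h/∂y = [90·(+0.78) − (-15)·(-3.86)] / -900 = -0.01367
Head at (636343, 5415700) = 360.96 + (-0.02011)·(-255) + (-0.01367)·(15) = 365.88 m.
That is higher than the 357.10 m at 2, so the point is upgradient.

upgradient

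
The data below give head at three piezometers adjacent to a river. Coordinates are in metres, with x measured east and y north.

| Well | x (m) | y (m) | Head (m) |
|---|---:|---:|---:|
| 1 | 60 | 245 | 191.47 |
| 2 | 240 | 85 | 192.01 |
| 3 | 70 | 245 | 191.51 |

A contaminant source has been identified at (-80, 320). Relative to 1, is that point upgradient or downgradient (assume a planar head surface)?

With h = a·x + b·y + c and 1 as origin, the differences give:
  180·a + (-160)·b = +0.54
  10·a + 0·b = +0.04
Eliminate b (×0 and ×(-160), subtract): 1600·a = 6.400 → a = ∂h/∂x = +0.004000
Back-substitute: b = ∂h/∂y = +0.001125.
Head at (-80, 320) = 191.47 + (+0.004000)·(-140) + (+0.001125)·(75) = 190.99 m.
That is lower than the 191.47 m at 1, so the point is downgradient.

downgradient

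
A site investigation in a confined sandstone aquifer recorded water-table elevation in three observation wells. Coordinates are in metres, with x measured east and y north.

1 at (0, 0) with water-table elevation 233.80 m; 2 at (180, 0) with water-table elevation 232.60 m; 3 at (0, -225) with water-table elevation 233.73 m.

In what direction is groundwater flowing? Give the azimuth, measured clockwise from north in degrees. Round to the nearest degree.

∂h/∂x = (232.60 − 233.80) / (180 − 0) = -0.006667
∂h/∂y = (233.73 − 233.80) / (-225 − 0) = +0.0003111
Flow direction (−∇h) has components (+0.006667 E, -0.0003111 N).
Azimuth = atan2(E, N) = atan2(+0.006667, -0.0003111) = 92.7° ≈ 093°.

093°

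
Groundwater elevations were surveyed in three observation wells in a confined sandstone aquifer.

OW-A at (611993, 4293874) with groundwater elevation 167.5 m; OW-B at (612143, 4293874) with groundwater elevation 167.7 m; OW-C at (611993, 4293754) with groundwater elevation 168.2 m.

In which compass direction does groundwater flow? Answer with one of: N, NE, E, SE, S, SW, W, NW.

∂h/∂x = (167.7 − 167.5) / (612143 − 611993) = +0.001333
∂h/∂y = (168.2 − 167.5) / (4293754 − 4293874) = -0.005833
Flow = −∇h = (-0.001333 east, +0.005833 north), which points north.

N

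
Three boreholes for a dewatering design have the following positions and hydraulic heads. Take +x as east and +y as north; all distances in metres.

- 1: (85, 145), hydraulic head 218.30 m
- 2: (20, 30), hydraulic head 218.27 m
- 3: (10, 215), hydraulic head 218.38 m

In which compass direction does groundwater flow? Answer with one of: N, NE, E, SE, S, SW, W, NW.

SE

Three-point gradient (reference 1): Δ to 2 = (-65, -115, -0.03), Δ to 3 = (-75, 70, +0.08).
∂h/∂x = -0.0005389, ∂h/∂y = +0.0005655 (det = -13175).
Flow = −∇h = (+0.0005389 east, -0.0005655 north), which points southeast.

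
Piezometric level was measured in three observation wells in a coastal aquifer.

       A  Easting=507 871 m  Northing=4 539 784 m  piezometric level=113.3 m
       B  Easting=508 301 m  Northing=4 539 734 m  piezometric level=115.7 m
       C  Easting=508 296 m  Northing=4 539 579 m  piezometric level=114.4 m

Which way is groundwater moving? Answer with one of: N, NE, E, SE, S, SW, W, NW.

SW

With h = a·x + b·y + c and A as origin, the differences give:
  430·a + (-50)·b = +2.4
  425·a + (-205)·b = +1.1
Eliminate b (×(-205) and ×(-50), subtract): -66900·a = -437.00 → a = ∂h/∂x = +0.006532
Back-substitute: b = ∂h/∂y = +0.008176.
Flow = −∇h = (-0.006532 east, -0.008176 north), which points southwest.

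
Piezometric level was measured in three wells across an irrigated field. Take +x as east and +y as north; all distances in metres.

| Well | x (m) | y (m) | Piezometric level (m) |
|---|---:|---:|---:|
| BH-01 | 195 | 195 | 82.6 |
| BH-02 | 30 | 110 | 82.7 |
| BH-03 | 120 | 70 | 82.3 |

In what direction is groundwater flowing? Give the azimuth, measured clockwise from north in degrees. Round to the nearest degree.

With h = a·x + b·y + c and BH-01 as origin, the differences give:
  (-165)·a + (-85)·b = +0.1
  (-75)·a + (-125)·b = -0.3
Eliminate b (×(-125) and ×(-85), subtract): 14250·a = -38.00 → a = ∂h/∂x = -0.002667
Back-substitute: b = ∂h/∂y = +0.004000.
Flow direction (−∇h) has components (+0.002667 E, -0.004000 N).
Azimuth = atan2(E, N) = atan2(+0.002667, -0.004000) = 146.3° ≈ 146°.

146°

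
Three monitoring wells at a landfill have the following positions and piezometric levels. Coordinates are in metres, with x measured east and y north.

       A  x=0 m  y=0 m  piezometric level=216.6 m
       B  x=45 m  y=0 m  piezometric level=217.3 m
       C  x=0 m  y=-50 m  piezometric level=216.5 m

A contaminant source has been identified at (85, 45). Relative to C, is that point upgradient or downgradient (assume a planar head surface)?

∂h/∂x = (217.3 − 216.6) / (45 − 0) = +0.01556
∂h/∂y = (216.5 − 216.6) / (-50 − 0) = +0.002000
Head at (85, 45) = 216.6 + (+0.01556)·(85) + (+0.002000)·(45) = 218.01 m.
That is higher than the 216.5 m at C, so the point is upgradient.

upgradient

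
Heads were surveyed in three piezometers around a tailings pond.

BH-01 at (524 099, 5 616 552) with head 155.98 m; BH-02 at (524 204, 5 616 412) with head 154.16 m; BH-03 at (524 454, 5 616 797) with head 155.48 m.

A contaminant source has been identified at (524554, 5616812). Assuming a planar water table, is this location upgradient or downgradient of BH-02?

upgradient

Taking BH-01 as reference: BH-02−BH-01 = (105, -140, -1.82); BH-03−BH-01 = (355, 245, -0.50).
Solve a·Δx + b·Δy = Δh: det = 105·245 − 355·(-140) = 75425.
∂h/∂x = [(-1.82)·245 − (-0.50)·(-140)] / 75425 = -0.006840
∂h/∂y = [105·(-0.50) − 355·(-1.82)] / 75425 = +0.007870
Head at (524554, 5616812) = 155.98 + (-0.006840)·(455) + (+0.007870)·(260) = 154.91 m.
That is higher than the 154.16 m at BH-02, so the point is upgradient.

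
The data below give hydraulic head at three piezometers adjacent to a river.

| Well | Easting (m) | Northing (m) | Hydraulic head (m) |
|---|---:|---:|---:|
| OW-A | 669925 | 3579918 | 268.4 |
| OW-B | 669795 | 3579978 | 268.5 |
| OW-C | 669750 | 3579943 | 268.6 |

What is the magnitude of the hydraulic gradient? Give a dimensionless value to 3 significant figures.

Differences from OW-A: to OW-B (Δx, Δy, Δh) = (-130, 60, +0.1); to OW-C = (-175, 25, +0.2).
Solve a·Δx + b·Δy = Δh: det = (-130)·25 − (-175)·60 = 7250.
∂h/∂x = [(+0.1)·25 − (+0.2)·60] / 7250 = -0.001310
∂h/∂y = [(-130)·(+0.2) − (-175)·(+0.1)] / 7250 = -0.001172
|∇h| = √(-0.001310² + -0.001172²) = 0.001758

0.00176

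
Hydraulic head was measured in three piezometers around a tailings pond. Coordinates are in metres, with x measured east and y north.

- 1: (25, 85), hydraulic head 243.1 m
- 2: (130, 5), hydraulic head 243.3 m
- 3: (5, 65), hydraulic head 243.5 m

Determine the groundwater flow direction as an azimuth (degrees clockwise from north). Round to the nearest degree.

Taking 1 as reference: 2−1 = (105, -80, +0.2); 3−1 = (-20, -20, +0.4).
Solve a·Δx + b·Δy = Δh: det = 105·(-20) − (-20)·(-80) = -3700.
∂h/∂x = [(+0.2)·(-20) − (+0.4)·(-80)] / -3700 = -0.007568
∂h/∂y = [105·(+0.4) − (-20)·(+0.2)] / -3700 = -0.01243
Flow direction (−∇h) has components (+0.007568 E, +0.01243 N).
Azimuth = atan2(E, N) = atan2(+0.007568, +0.01243) = 31.3° ≈ 031°.

031°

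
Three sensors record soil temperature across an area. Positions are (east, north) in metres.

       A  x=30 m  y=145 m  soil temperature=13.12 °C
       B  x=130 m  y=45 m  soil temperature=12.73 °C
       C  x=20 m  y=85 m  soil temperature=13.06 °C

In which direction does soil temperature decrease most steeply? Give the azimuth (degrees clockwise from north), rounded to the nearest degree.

120°

Differences from A: to B (Δx, Δy, Δh) = (100, -100, -0.39); to C = (-10, -60, -0.06).
Solve a·Δx + b·Δy = ΔT: det = 100·(-60) − (-10)·(-100) = -7000.
∂T/∂x = [(-0.39)·(-60) − (-0.06)·(-100)] / -7000 = -0.002486
∂T/∂y = [100·(-0.06) − (-10)·(-0.39)] / -7000 = +0.001414
Steepest decrease is along −∇f: components (+0.002486 E, -0.001414 N).
Azimuth = atan2(+0.002486, -0.001414) = 119.6° ≈ 120°.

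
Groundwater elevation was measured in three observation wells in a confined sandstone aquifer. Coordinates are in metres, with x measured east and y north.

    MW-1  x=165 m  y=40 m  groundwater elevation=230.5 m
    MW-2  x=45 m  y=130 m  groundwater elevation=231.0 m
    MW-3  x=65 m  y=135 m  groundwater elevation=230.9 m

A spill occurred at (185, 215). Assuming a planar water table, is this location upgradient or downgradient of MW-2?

downgradient

Differences from MW-1: to MW-2 (Δx, Δy, Δh) = (-120, 90, +0.5); to MW-3 = (-100, 95, +0.4).
Determinant of the coordinate differences = (-120)·95 − (-100)·90 = -2400.
∂h/∂x = [(+0.5)·95 − (+0.4)·90] / -2400 = -0.004792
∂h/∂y = [(-120)·(+0.4) − (-100)·(+0.5)] / -2400 = -0.0008333
Head at (185, 215) = 230.5 + (-0.004792)·(20) + (-0.0008333)·(175) = 230.26 m.
That is lower than the 231.0 m at MW-2, so the point is downgradient.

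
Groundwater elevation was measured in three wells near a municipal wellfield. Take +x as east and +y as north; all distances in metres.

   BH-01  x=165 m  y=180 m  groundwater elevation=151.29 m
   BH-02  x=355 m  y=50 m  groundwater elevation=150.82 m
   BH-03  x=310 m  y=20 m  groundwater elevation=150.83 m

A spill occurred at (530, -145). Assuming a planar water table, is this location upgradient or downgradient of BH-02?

Taking BH-01 as reference: BH-02−BH-01 = (190, -130, -0.47); BH-03−BH-01 = (145, -160, -0.46).
Determinant of the coordinate differences = 190·(-160) − 145·(-130) = -11550.
∂h/∂x = [(-0.47)·(-160) − (-0.46)·(-130)] / -11550 = -0.001333
∂h/∂y = [190·(-0.46) − 145·(-0.47)] / -11550 = +0.001667
Head at (530, -145) = 151.29 + (-0.001333)·(365) + (+0.001667)·(-325) = 150.26 m.
That is lower than the 150.82 m at BH-02, so the point is downgradient.

downgradient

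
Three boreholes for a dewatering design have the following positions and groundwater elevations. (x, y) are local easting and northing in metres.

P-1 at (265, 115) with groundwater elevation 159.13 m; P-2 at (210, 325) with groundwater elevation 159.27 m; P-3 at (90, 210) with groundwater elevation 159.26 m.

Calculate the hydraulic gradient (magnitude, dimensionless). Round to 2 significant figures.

Taking P-1 as reference: P-2−P-1 = (-55, 210, +0.14); P-3−P-1 = (-175, 95, +0.13).
Solve a·Δx + b·Δy = Δh: det = (-55)·95 − (-175)·210 = 31525.
∂h/∂x = [(+0.14)·95 − (+0.13)·210] / 31525 = -0.0004441
∂h/∂y = [(-55)·(+0.13) − (-175)·(+0.14)] / 31525 = +0.0005504
|∇h| = √(-0.0004441² + 0.0005504²) = 0.0007072

0.00071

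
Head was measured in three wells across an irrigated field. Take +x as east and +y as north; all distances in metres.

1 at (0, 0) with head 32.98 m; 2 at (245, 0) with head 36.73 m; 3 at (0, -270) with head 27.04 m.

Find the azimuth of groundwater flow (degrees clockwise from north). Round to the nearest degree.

∂h/∂x = (36.73 − 32.98) / (245 − 0) = +0.01531
∂h/∂y = (27.04 − 32.98) / (-270 − 0) = +0.02200
Flow direction (−∇h) has components (-0.01531 E, -0.02200 N).
Azimuth = atan2(E, N) = atan2(-0.01531, -0.02200) = 214.8° ≈ 215°.

215°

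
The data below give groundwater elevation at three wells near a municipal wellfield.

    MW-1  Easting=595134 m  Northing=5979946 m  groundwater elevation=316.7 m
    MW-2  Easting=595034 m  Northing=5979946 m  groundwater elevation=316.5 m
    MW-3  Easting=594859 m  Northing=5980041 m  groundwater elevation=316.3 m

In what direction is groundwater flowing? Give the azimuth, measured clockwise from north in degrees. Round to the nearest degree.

232°

With h = a·x + b·y + c and MW-1 as origin, the differences give:
  (-100)·a + 0·b = -0.2
  (-275)·a + 95·b = -0.4
Eliminate b (×95 and ×0, subtract): -9500·a = -19.00 → a = ∂h/∂x = +0.002000
Back-substitute: b = ∂h/∂y = +0.001579.
Flow direction (−∇h) has components (-0.002000 E, -0.001579 N).
Azimuth = atan2(E, N) = atan2(-0.002000, -0.001579) = 231.7° ≈ 232°.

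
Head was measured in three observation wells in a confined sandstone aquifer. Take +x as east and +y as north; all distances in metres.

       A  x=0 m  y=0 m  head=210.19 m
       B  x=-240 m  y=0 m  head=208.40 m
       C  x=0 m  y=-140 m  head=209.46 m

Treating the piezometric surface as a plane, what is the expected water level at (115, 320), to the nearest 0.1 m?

212.7 m

∂h/∂x = (208.40 − 210.19) / (-240 − 0) = +0.007458
∂h/∂y = (209.46 − 210.19) / (-140 − 0) = +0.005214
h(115, 320) = 210.19 + (+0.007458)·(115) + (+0.005214)·(320) = 210.19 +0.858 +1.669 = 212.716 m.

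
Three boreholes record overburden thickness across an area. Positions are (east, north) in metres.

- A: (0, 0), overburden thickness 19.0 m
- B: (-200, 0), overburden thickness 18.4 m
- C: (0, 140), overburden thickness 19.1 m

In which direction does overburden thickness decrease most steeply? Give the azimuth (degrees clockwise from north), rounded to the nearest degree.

257°

∂d/∂x = (18.4 − 19.0) / (-200 − 0) = +0.003000
∂d/∂y = (19.1 − 19.0) / (140 − 0) = +0.0007143
Steepest decrease is along −∇f: components (-0.003000 E, -0.0007143 N).
Azimuth = atan2(-0.003000, -0.0007143) = 256.6° ≈ 257°.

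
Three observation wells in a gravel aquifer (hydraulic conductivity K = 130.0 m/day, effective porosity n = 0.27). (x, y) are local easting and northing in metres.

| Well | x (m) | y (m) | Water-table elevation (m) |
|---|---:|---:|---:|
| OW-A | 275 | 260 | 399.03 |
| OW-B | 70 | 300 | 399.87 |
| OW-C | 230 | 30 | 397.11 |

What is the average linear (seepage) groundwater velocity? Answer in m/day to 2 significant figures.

Differences from OW-A: to OW-B (Δx, Δy, Δh) = (-205, 40, +0.84); to OW-C = (-45, -230, -1.92).
Solve a·Δx + b·Δy = Δh: det = (-205)·(-230) − (-45)·40 = 48950.
∂h/∂x = [(+0.84)·(-230) − (-1.92)·40] / 48950 = -0.002378
∂h/∂y = [(-205)·(-1.92) − (-45)·(+0.84)] / 48950 = +0.008813
|∇h| = √(-0.002378² + 0.008813²) = 0.009128
Seepage velocity v = K·i/n = 130.0 × 0.009128 / 0.27 = 4.395 m/day.

4.4 m/day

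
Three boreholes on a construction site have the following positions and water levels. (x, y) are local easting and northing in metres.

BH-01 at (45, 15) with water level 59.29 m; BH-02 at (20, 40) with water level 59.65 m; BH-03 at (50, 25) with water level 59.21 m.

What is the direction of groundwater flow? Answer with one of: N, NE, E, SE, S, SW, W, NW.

Differences from BH-01: to BH-02 (Δx, Δy, Δh) = (-25, 25, +0.36); to BH-03 = (5, 10, -0.08).
Determinant of the coordinate differences = (-25)·10 − 5·25 = -375.
∂h/∂x = [(+0.36)·10 − (-0.08)·25] / -375 = -0.01493
∂h/∂y = [(-25)·(-0.08) − 5·(+0.36)] / -375 = -0.0005333
Flow = −∇h = (+0.01493 east, +0.0005333 north), which points east.

E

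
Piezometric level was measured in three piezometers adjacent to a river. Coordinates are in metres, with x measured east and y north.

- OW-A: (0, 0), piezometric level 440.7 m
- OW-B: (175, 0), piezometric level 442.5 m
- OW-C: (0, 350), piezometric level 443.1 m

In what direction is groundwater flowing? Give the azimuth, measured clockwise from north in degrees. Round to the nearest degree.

∂h/∂x = (442.5 − 440.7) / (175 − 0) = +0.01029
∂h/∂y = (443.1 − 440.7) / (350 − 0) = +0.006857
Flow direction (−∇h) has components (-0.01029 E, -0.006857 N).
Azimuth = atan2(E, N) = atan2(-0.01029, -0.006857) = 236.3° ≈ 236°.

236°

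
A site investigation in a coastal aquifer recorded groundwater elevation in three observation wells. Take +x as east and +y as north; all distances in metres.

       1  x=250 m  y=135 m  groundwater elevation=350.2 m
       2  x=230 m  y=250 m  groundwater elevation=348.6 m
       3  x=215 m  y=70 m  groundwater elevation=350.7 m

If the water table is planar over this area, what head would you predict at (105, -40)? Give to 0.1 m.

Differences from 1: to 2 (Δx, Δy, Δh) = (-20, 115, -1.6); to 3 = (-35, -65, +0.5).
Determinant of the coordinate differences = (-20)·(-65) − (-35)·115 = 5325.
∂h/∂x = [(-1.6)·(-65) − (+0.5)·115] / 5325 = +0.008732
∂h/∂y = [(-20)·(+0.5) − (-35)·(-1.6)] / 5325 = -0.01239
h(105, -40) = 350.2 + (+0.008732)·(-145) + (-0.01239)·(-175) = 350.2 -1.266 +2.169 = 351.103 m.

351.1 m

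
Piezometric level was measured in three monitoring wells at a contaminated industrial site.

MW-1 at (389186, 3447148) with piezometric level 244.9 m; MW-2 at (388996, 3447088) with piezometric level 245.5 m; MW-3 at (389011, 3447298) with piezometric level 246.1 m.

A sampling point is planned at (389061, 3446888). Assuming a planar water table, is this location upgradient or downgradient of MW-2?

downgradient

With h = a·x + b·y + c and MW-1 as origin, the differences give:
  (-190)·a + (-60)·b = +0.6
  (-175)·a + 150·b = +1.2
Eliminate b (×150 and ×(-60), subtract): -39000·a = 162.00 → a = ∂h/∂x = -0.004154
Back-substitute: b = ∂h/∂y = +0.003154.
Head at (389061, 3446888) = 244.9 + (-0.004154)·(-125) + (+0.003154)·(-260) = 244.60 m.
That is lower than the 245.5 m at MW-2, so the point is downgradient.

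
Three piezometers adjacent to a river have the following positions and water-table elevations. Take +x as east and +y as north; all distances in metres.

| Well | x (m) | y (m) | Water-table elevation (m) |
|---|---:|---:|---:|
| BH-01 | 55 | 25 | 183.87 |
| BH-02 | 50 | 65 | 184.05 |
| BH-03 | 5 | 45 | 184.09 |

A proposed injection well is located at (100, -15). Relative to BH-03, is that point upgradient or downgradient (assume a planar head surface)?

Differences from BH-01: to BH-02 (Δx, Δy, Δh) = (-5, 40, +0.18); to BH-03 = (-50, 20, +0.22).
Determinant of the coordinate differences = (-5)·20 − (-50)·40 = 1900.
∂h/∂x = [(+0.18)·20 − (+0.22)·40] / 1900 = -0.002737
∂h/∂y = [(-5)·(+0.22) − (-50)·(+0.18)] / 1900 = +0.004158
Head at (100, -15) = 183.87 + (-0.002737)·(45) + (+0.004158)·(-40) = 183.58 m.
That is lower than the 184.09 m at BH-03, so the point is downgradient.

downgradient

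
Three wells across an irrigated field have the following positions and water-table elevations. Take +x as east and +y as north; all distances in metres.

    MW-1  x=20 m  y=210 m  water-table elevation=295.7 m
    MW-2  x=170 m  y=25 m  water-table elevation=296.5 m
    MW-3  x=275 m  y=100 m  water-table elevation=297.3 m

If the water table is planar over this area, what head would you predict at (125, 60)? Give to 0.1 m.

296.2 m

With h = a·x + b·y + c and MW-1 as origin, the differences give:
  150·a + (-185)·b = +0.8
  255·a + (-110)·b = +1.6
Eliminate b (×(-110) and ×(-185), subtract): 30675·a = 208.00 → a = ∂h/∂x = +0.006781
Back-substitute: b = ∂h/∂y = +0.001174.
h(125, 60) = 295.7 + (+0.006781)·(105) + (+0.001174)·(-150) = 295.7 +0.712 -0.176 = 296.236 m.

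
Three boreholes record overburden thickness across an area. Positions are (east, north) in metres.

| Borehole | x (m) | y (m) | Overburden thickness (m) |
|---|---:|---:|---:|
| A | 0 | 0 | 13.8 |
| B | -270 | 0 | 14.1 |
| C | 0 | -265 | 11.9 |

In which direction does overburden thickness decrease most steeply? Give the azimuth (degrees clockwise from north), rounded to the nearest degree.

171°

∂d/∂x = (14.1 − 13.8) / (-270 − 0) = -0.001111
∂d/∂y = (11.9 − 13.8) / (-265 − 0) = +0.007170
Steepest decrease is along −∇f: components (+0.001111 E, -0.007170 N).
Azimuth = atan2(+0.001111, -0.007170) = 171.2° ≈ 171°.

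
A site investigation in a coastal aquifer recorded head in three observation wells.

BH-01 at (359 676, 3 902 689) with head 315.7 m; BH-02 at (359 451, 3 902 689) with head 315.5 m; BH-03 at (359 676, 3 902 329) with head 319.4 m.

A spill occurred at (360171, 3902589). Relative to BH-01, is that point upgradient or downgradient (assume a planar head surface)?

upgradient

∂h/∂x = (315.5 − 315.7) / (359451 − 359676) = +0.0008889
∂h/∂y = (319.4 − 315.7) / (3902329 − 3902689) = -0.01028
Head at (360171, 3902589) = 315.7 + (+0.0008889)·(495) + (-0.01028)·(-100) = 317.17 m.
That is higher than the 315.7 m at BH-01, so the point is upgradient.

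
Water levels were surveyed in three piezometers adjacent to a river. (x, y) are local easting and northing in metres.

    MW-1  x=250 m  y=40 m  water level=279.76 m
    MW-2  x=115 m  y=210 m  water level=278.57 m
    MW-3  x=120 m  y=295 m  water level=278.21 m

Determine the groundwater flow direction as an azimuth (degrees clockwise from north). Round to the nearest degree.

324°

Three-point gradient (reference MW-1): Δ to MW-2 = (-135, 170, -1.19), Δ to MW-3 = (-130, 255, -1.55).
∂h/∂x = +0.003241, ∂h/∂y = -0.004426 (det = -12325).
Flow direction (−∇h) has components (-0.003241 E, +0.004426 N).
Azimuth = atan2(E, N) = atan2(-0.003241, +0.004426) = 323.8° ≈ 324°.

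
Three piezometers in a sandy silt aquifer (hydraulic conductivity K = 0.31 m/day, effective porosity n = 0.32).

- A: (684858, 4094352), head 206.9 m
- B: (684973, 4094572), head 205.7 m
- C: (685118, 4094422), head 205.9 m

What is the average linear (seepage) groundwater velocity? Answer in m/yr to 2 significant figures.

Differences from A: to B (Δx, Δy, Δh) = (115, 220, -1.2); to C = (260, 70, -1.0).
Solve a·Δx + b·Δy = Δh: det = 115·70 − 260·220 = -49150.
∂h/∂x = [(-1.2)·70 − (-1.0)·220] / -49150 = -0.002767
∂h/∂y = [115·(-1.0) − 260·(-1.2)] / -49150 = -0.004008
|∇h| = √(-0.002767² + -0.004008²) = 0.00487
Seepage velocity v = K·i/n = 0.31 × 0.00487 / 0.32 = 0.004718 m/day = 1.723 m/yr.

1.7 m/yr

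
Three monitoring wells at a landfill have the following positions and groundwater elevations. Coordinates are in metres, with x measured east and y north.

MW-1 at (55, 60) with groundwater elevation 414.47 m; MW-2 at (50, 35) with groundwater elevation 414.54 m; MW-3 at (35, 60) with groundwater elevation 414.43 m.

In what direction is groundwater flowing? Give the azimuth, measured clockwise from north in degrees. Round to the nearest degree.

328°

Three-point gradient (reference MW-1): Δ to MW-2 = (-5, -25, +0.07), Δ to MW-3 = (-20, 0, -0.04).
∂h/∂x = +0.002000, ∂h/∂y = -0.003200 (det = -500).
Flow direction (−∇h) has components (-0.002000 E, +0.003200 N).
Azimuth = atan2(E, N) = atan2(-0.002000, +0.003200) = 328.0° ≈ 328°.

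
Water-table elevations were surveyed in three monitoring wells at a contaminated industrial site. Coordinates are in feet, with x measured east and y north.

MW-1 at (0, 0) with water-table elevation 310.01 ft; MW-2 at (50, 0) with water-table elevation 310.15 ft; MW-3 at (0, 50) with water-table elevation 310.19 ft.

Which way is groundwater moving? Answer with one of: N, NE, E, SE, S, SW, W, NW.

∂h/∂x = (310.15 − 310.01) / (50 − 0) = +0.002800
∂h/∂y = (310.19 − 310.01) / (50 − 0) = +0.003600
Flow = −∇h = (-0.002800 east, -0.003600 north), which points southwest.

SW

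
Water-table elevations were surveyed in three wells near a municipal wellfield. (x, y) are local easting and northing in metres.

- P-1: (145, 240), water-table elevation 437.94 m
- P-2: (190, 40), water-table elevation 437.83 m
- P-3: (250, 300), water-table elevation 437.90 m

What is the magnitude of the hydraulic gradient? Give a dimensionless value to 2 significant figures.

0.00074

With h = a·x + b·y + c and P-1 as origin, the differences give:
  45·a + (-200)·b = -0.11
  105·a + 60·b = -0.04
Eliminate b (×60 and ×(-200), subtract): 23700·a = -14.600 → a = ∂h/∂x = -0.0006160
Back-substitute: b = ∂h/∂y = +0.0004114.
|∇h| = √(-0.0006160² + 0.0004114²) = 0.0007407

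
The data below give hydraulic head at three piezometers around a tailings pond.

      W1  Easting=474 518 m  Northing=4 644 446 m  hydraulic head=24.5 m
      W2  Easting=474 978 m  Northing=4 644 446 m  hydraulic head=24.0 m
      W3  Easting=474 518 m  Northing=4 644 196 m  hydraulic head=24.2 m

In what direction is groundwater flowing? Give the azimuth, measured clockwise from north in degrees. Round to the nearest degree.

∂h/∂x = (24.0 − 24.5) / (474978 − 474518) = -0.001087
∂h/∂y = (24.2 − 24.5) / (4644196 − 4644446) = +0.001200
Flow direction (−∇h) has components (+0.001087 E, -0.001200 N).
Azimuth = atan2(E, N) = atan2(+0.001087, -0.001200) = 137.8° ≈ 138°.

138°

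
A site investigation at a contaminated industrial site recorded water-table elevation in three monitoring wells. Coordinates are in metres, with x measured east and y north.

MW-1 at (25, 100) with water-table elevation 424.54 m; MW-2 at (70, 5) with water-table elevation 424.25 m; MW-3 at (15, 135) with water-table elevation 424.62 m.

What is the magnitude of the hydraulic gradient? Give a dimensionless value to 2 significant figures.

0.0042

With h = a·x + b·y + c and MW-1 as origin, the differences give:
  45·a + (-95)·b = -0.29
  (-10)·a + 35·b = +0.08
Eliminate b (×35 and ×(-95), subtract): 625·a = -2.550 → a = ∂h/∂x = -0.004080
Back-substitute: b = ∂h/∂y = +0.001120.
|∇h| = √(-0.004080² + 0.001120²) = 0.004231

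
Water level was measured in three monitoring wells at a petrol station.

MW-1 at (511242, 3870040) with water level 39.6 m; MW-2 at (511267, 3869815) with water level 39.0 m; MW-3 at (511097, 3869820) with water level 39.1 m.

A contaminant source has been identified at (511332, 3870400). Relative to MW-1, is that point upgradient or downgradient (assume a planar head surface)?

upgradient

With h = a·x + b·y + c and MW-1 as origin, the differences give:
  25·a + (-225)·b = -0.6
  (-145)·a + (-220)·b = -0.5
Eliminate b (×(-220) and ×(-225), subtract): -38125·a = 19.50 → a = ∂h/∂x = -0.0005115
Back-substitute: b = ∂h/∂y = +0.002610.
Head at (511332, 3870400) = 39.6 + (-0.0005115)·(90) + (+0.002610)·(360) = 40.49 m.
That is higher than the 39.6 m at MW-1, so the point is upgradient.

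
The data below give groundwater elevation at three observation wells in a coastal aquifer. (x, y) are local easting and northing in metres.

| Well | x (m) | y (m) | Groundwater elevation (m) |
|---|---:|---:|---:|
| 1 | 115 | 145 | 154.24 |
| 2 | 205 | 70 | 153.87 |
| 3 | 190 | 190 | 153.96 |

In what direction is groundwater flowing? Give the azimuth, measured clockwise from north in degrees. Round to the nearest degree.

094°

Taking 1 as reference: 2−1 = (90, -75, -0.37); 3−1 = (75, 45, -0.28).
Solve a·Δx + b·Δy = Δh: det = 90·45 − 75·(-75) = 9675.
∂h/∂x = [(-0.37)·45 − (-0.28)·(-75)] / 9675 = -0.003891
∂h/∂y = [90·(-0.28) − 75·(-0.37)] / 9675 = +0.0002636
Flow direction (−∇h) has components (+0.003891 E, -0.0002636 N).
Azimuth = atan2(E, N) = atan2(+0.003891, -0.0002636) = 93.9° ≈ 094°.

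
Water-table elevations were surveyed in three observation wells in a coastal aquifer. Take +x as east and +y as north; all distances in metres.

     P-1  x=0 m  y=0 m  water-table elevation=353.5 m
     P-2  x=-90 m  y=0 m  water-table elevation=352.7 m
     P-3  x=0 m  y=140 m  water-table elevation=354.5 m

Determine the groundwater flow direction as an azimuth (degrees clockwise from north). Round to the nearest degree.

231°

∂h/∂x = (352.7 − 353.5) / (-90 − 0) = +0.008889
∂h/∂y = (354.5 − 353.5) / (140 − 0) = +0.007143
Flow direction (−∇h) has components (-0.008889 E, -0.007143 N).
Azimuth = atan2(E, N) = atan2(-0.008889, -0.007143) = 231.2° ≈ 231°.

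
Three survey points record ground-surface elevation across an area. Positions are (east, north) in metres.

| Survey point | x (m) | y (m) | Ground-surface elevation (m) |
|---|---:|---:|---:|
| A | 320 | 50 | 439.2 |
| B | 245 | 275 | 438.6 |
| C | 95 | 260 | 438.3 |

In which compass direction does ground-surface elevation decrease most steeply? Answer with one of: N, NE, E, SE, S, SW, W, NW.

Three-point gradient (reference A): Δ to B = (-75, 225, -0.6), Δ to C = (-225, 210, -0.9).
∂z/∂x = +0.002194, ∂z/∂y = -0.001935 (det = 34875).
Steepest decrease is along −∇f = (-0.002194 E, +0.001935 N) → northwest.

NW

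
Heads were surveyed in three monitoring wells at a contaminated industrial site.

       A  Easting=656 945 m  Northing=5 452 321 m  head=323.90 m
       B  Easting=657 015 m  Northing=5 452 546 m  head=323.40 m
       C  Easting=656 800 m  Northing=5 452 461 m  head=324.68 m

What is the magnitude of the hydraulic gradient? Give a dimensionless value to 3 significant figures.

Differences from A: to B (Δx, Δy, Δh) = (70, 225, -0.50); to C = (-145, 140, +0.78).
Determinant of the coordinate differences = 70·140 − (-145)·225 = 42425.
∂h/∂x = [(-0.50)·140 − (+0.78)·225] / 42425 = -0.005787
∂h/∂y = [70·(+0.78) − (-145)·(-0.50)] / 42425 = -0.0004219
|∇h| = √(-0.005787² + -0.0004219²) = 0.005802

0.00580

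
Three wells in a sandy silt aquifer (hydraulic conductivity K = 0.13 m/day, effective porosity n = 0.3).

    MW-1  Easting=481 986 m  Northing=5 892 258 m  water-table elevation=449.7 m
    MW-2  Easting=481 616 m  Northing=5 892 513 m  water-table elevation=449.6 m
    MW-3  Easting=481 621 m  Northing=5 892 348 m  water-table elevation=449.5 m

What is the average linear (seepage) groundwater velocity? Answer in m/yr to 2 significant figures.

With h = a·x + b·y + c and MW-1 as origin, the differences give:
  (-370)·a + 255·b = -0.1
  (-365)·a + 90·b = -0.2
Eliminate b (×90 and ×255, subtract): 59775·a = 42.00 → a = ∂h/∂x = +0.0007026
Back-substitute: b = ∂h/∂y = +0.0006274.
|∇h| = √(0.0007026² + 0.0006274²) = 0.000942
Seepage velocity v = K·i/n = 0.13 × 0.000942 / 0.3 = 0.0004082 m/day = 0.1491 m/yr.

0.15 m/yr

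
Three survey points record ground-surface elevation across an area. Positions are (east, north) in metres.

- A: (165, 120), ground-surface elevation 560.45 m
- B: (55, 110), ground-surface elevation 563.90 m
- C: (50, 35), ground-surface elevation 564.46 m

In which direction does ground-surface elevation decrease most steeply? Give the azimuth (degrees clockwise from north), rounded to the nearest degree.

With z = a·x + b·y + c and A as origin, the differences give:
  (-110)·a + (-10)·b = +3.45
  (-115)·a + (-85)·b = +4.01
Eliminate b (×(-85) and ×(-10), subtract): 8200·a = -253.150 → a = ∂z/∂x = -0.03087
Back-substitute: b = ∂z/∂y = -0.005409.
Steepest decrease is along −∇f: components (+0.03087 E, +0.005409 N).
Azimuth = atan2(+0.03087, +0.005409) = 80.1° ≈ 080°.

080°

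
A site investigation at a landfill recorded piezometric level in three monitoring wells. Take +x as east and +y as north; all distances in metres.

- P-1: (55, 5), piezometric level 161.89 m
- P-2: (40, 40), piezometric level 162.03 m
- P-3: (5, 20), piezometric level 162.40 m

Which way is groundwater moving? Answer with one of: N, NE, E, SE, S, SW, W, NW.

With h = a·x + b·y + c and P-1 as origin, the differences give:
  (-15)·a + 35·b = +0.14
  (-50)·a + 15·b = +0.51
Eliminate b (×15 and ×35, subtract): 1525·a = -15.750 → a = ∂h/∂x = -0.01033
Back-substitute: b = ∂h/∂y = -0.0004262.
Flow = −∇h = (+0.01033 east, +0.0004262 north), which points east.

E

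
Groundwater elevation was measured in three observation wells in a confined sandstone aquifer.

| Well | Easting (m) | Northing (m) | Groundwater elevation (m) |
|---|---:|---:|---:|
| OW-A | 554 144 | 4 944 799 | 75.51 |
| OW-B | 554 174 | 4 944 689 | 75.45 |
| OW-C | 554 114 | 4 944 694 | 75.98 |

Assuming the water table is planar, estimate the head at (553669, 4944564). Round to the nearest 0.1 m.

Three-point gradient (reference OW-A): Δ to OW-B = (30, -110, -0.06), Δ to OW-C = (-30, -105, +0.47).
∂h/∂x = -0.008992, ∂h/∂y = -0.001907 (det = -6450).
h(553669, 4944564) = 75.51 + (-0.008992)·(-475) + (-0.001907)·(-235) = 75.51 +4.271 +0.448 = 80.229 m.

80.2 m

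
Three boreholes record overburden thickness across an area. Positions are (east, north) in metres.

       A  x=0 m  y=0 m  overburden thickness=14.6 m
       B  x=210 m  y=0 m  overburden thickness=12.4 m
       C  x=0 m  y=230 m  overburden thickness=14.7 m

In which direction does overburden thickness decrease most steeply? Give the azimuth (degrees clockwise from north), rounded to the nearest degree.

092°

∂d/∂x = (12.4 − 14.6) / (210 − 0) = -0.01048
∂d/∂y = (14.7 − 14.6) / (230 − 0) = +0.0004348
Steepest decrease is along −∇f: components (+0.01048 E, -0.0004348 N).
Azimuth = atan2(+0.01048, -0.0004348) = 92.4° ≈ 092°.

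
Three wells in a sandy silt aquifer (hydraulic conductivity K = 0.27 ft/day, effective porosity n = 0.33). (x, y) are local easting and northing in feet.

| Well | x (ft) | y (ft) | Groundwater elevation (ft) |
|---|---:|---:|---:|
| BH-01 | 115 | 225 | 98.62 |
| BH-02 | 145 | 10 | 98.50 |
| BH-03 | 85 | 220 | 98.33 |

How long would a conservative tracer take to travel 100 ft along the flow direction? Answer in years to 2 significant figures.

35 years

With h = a·x + b·y + c and BH-01 as origin, the differences give:
  30·a + (-215)·b = -0.12
  (-30)·a + (-5)·b = -0.29
Eliminate b (×(-5) and ×(-215), subtract): -6600·a = -61.750 → a = ∂h/∂x = +0.009356
Back-substitute: b = ∂h/∂y = +0.001864.
|∇h| = √(0.009356² + 0.001864²) = 0.00954
Seepage velocity v = K·i/n = 0.27 × 0.00954 / 0.33 = 0.007805 ft/day.
t = 100 / 0.007805 = 1.281e+04 days = 35.1 years.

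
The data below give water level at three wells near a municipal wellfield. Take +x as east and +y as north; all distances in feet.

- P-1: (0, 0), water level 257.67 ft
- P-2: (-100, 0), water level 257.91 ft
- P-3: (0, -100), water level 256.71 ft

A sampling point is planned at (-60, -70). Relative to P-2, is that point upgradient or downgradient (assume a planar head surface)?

∂h/∂x = (257.91 − 257.67) / (-100 − 0) = -0.002400
∂h/∂y = (256.71 − 257.67) / (-100 − 0) = +0.009600
Head at (-60, -70) = 257.67 + (-0.002400)·(-60) + (+0.009600)·(-70) = 257.14 ft.
That is lower than the 257.91 ft at P-2, so the point is downgradient.

downgradient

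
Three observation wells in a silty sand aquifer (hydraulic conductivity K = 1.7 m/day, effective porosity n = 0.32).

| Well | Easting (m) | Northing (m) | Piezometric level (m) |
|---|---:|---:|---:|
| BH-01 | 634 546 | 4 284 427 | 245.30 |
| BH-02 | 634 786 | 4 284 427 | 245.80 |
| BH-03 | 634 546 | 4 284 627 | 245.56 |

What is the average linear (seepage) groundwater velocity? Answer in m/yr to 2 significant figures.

4.8 m/yr

∂h/∂x = (245.80 − 245.30) / (634786 − 634546) = +0.002083
∂h/∂y = (245.56 − 245.30) / (4284627 − 4284427) = +0.001300
|∇h| = √(0.002083² + 0.001300²) = 0.002455
Seepage velocity v = K·i/n = 1.7 × 0.002455 / 0.32 = 0.01304 m/day = 4.763 m/yr.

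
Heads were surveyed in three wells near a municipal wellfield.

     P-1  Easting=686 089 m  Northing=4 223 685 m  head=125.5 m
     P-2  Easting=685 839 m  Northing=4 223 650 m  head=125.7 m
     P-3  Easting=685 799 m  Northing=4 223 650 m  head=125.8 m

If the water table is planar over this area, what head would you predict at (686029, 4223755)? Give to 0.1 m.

With h = a·x + b·y + c and P-1 as origin, the differences give:
  (-250)·a + (-35)·b = +0.2
  (-290)·a + (-35)·b = +0.3
Eliminate b (×(-35) and ×(-35), subtract): -1400·a = 3.50 → a = ∂h/∂x = -0.002500
Back-substitute: b = ∂h/∂y = +0.01214.
h(686029, 4223755) = 125.5 + (-0.002500)·(-60) + (+0.01214)·(70) = 125.5 +0.150 +0.850 = 126.500 m.

126.5 m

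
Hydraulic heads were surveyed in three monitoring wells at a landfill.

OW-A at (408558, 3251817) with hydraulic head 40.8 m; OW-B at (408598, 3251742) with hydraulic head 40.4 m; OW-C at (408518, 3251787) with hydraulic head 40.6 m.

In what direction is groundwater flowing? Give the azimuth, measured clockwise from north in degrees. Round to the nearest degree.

Differences from OW-A: to OW-B (Δx, Δy, Δh) = (40, -75, -0.4); to OW-C = (-40, -30, -0.2).
Solve a·Δx + b·Δy = Δh: det = 40·(-30) − (-40)·(-75) = -4200.
∂h/∂x = [(-0.4)·(-30) − (-0.2)·(-75)] / -4200 = +0.0007143
∂h/∂y = [40·(-0.2) − (-40)·(-0.4)] / -4200 = +0.005714
Flow direction (−∇h) has components (-0.0007143 E, -0.005714 N).
Azimuth = atan2(E, N) = atan2(-0.0007143, -0.005714) = 187.1° ≈ 187°.

187°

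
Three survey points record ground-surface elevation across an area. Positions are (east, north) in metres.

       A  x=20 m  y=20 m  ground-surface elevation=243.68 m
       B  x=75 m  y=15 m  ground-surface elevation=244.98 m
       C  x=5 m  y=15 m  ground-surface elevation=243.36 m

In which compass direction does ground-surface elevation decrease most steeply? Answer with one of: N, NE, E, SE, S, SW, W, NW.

Three-point gradient (reference A): Δ to B = (55, -5, +1.30), Δ to C = (-15, -5, -0.32).
∂z/∂x = +0.02314, ∂z/∂y = -0.005429 (det = -350).
Steepest decrease is along −∇f = (-0.02314 E, +0.005429 N) → west.

W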